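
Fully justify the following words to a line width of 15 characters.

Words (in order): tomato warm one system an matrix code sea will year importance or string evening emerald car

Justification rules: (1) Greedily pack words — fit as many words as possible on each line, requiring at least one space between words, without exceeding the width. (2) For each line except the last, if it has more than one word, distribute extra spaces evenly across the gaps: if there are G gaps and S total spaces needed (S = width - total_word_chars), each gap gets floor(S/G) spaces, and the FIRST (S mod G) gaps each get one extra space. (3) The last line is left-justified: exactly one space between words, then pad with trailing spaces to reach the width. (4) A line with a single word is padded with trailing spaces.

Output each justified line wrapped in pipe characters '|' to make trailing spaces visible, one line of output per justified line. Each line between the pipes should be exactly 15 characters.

Answer: |tomato warm one|
|system       an|
|matrix code sea|
|will       year|
|importance   or|
|string  evening|
|emerald car    |

Derivation:
Line 1: ['tomato', 'warm', 'one'] (min_width=15, slack=0)
Line 2: ['system', 'an'] (min_width=9, slack=6)
Line 3: ['matrix', 'code', 'sea'] (min_width=15, slack=0)
Line 4: ['will', 'year'] (min_width=9, slack=6)
Line 5: ['importance', 'or'] (min_width=13, slack=2)
Line 6: ['string', 'evening'] (min_width=14, slack=1)
Line 7: ['emerald', 'car'] (min_width=11, slack=4)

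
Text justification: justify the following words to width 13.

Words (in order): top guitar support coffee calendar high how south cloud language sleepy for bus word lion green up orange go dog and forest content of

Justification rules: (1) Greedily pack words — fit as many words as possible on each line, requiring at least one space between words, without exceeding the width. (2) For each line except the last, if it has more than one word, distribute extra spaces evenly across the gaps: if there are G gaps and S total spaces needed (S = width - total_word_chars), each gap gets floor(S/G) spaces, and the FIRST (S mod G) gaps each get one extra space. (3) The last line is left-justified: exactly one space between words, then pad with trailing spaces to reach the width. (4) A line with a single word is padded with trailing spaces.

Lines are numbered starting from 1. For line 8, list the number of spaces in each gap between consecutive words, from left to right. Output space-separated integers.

Answer: 4

Derivation:
Line 1: ['top', 'guitar'] (min_width=10, slack=3)
Line 2: ['support'] (min_width=7, slack=6)
Line 3: ['coffee'] (min_width=6, slack=7)
Line 4: ['calendar', 'high'] (min_width=13, slack=0)
Line 5: ['how', 'south'] (min_width=9, slack=4)
Line 6: ['cloud'] (min_width=5, slack=8)
Line 7: ['language'] (min_width=8, slack=5)
Line 8: ['sleepy', 'for'] (min_width=10, slack=3)
Line 9: ['bus', 'word', 'lion'] (min_width=13, slack=0)
Line 10: ['green', 'up'] (min_width=8, slack=5)
Line 11: ['orange', 'go', 'dog'] (min_width=13, slack=0)
Line 12: ['and', 'forest'] (min_width=10, slack=3)
Line 13: ['content', 'of'] (min_width=10, slack=3)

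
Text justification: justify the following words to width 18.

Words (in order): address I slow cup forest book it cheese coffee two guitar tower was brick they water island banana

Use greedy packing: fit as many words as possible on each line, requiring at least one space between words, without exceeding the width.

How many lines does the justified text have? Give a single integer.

Line 1: ['address', 'I', 'slow', 'cup'] (min_width=18, slack=0)
Line 2: ['forest', 'book', 'it'] (min_width=14, slack=4)
Line 3: ['cheese', 'coffee', 'two'] (min_width=17, slack=1)
Line 4: ['guitar', 'tower', 'was'] (min_width=16, slack=2)
Line 5: ['brick', 'they', 'water'] (min_width=16, slack=2)
Line 6: ['island', 'banana'] (min_width=13, slack=5)
Total lines: 6

Answer: 6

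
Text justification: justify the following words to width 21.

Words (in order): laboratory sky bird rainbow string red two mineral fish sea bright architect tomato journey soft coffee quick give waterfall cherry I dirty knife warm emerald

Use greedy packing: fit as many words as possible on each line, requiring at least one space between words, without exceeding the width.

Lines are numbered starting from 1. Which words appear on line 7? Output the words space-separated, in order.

Answer: waterfall cherry I

Derivation:
Line 1: ['laboratory', 'sky', 'bird'] (min_width=19, slack=2)
Line 2: ['rainbow', 'string', 'red'] (min_width=18, slack=3)
Line 3: ['two', 'mineral', 'fish', 'sea'] (min_width=20, slack=1)
Line 4: ['bright', 'architect'] (min_width=16, slack=5)
Line 5: ['tomato', 'journey', 'soft'] (min_width=19, slack=2)
Line 6: ['coffee', 'quick', 'give'] (min_width=17, slack=4)
Line 7: ['waterfall', 'cherry', 'I'] (min_width=18, slack=3)
Line 8: ['dirty', 'knife', 'warm'] (min_width=16, slack=5)
Line 9: ['emerald'] (min_width=7, slack=14)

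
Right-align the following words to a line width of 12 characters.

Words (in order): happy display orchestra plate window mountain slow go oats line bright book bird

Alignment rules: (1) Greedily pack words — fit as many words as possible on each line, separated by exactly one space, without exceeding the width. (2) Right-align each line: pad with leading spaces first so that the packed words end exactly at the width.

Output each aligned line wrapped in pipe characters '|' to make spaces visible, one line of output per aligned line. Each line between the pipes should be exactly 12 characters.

Line 1: ['happy'] (min_width=5, slack=7)
Line 2: ['display'] (min_width=7, slack=5)
Line 3: ['orchestra'] (min_width=9, slack=3)
Line 4: ['plate', 'window'] (min_width=12, slack=0)
Line 5: ['mountain'] (min_width=8, slack=4)
Line 6: ['slow', 'go', 'oats'] (min_width=12, slack=0)
Line 7: ['line', 'bright'] (min_width=11, slack=1)
Line 8: ['book', 'bird'] (min_width=9, slack=3)

Answer: |       happy|
|     display|
|   orchestra|
|plate window|
|    mountain|
|slow go oats|
| line bright|
|   book bird|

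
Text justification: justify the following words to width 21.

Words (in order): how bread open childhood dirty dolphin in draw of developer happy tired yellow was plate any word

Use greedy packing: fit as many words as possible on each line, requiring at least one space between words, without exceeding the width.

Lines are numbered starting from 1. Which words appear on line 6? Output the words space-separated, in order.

Answer: word

Derivation:
Line 1: ['how', 'bread', 'open'] (min_width=14, slack=7)
Line 2: ['childhood', 'dirty'] (min_width=15, slack=6)
Line 3: ['dolphin', 'in', 'draw', 'of'] (min_width=18, slack=3)
Line 4: ['developer', 'happy', 'tired'] (min_width=21, slack=0)
Line 5: ['yellow', 'was', 'plate', 'any'] (min_width=20, slack=1)
Line 6: ['word'] (min_width=4, slack=17)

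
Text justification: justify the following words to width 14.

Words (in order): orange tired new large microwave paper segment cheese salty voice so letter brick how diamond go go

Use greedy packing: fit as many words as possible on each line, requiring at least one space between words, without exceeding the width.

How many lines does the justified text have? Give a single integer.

Line 1: ['orange', 'tired'] (min_width=12, slack=2)
Line 2: ['new', 'large'] (min_width=9, slack=5)
Line 3: ['microwave'] (min_width=9, slack=5)
Line 4: ['paper', 'segment'] (min_width=13, slack=1)
Line 5: ['cheese', 'salty'] (min_width=12, slack=2)
Line 6: ['voice', 'so'] (min_width=8, slack=6)
Line 7: ['letter', 'brick'] (min_width=12, slack=2)
Line 8: ['how', 'diamond', 'go'] (min_width=14, slack=0)
Line 9: ['go'] (min_width=2, slack=12)
Total lines: 9

Answer: 9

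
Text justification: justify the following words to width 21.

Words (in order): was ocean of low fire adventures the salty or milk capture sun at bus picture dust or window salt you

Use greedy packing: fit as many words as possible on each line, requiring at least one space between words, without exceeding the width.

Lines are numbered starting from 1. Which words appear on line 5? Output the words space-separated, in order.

Answer: or window salt you

Derivation:
Line 1: ['was', 'ocean', 'of', 'low', 'fire'] (min_width=21, slack=0)
Line 2: ['adventures', 'the', 'salty'] (min_width=20, slack=1)
Line 3: ['or', 'milk', 'capture', 'sun'] (min_width=19, slack=2)
Line 4: ['at', 'bus', 'picture', 'dust'] (min_width=19, slack=2)
Line 5: ['or', 'window', 'salt', 'you'] (min_width=18, slack=3)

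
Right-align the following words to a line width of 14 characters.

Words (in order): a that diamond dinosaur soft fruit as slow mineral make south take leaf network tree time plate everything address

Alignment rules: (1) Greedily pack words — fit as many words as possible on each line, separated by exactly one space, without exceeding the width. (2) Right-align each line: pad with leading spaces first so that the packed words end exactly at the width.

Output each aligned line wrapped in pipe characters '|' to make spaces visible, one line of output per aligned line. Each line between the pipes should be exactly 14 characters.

Answer: |a that diamond|
| dinosaur soft|
| fruit as slow|
|  mineral make|
|    south take|
|  leaf network|
|     tree time|
|         plate|
|    everything|
|       address|

Derivation:
Line 1: ['a', 'that', 'diamond'] (min_width=14, slack=0)
Line 2: ['dinosaur', 'soft'] (min_width=13, slack=1)
Line 3: ['fruit', 'as', 'slow'] (min_width=13, slack=1)
Line 4: ['mineral', 'make'] (min_width=12, slack=2)
Line 5: ['south', 'take'] (min_width=10, slack=4)
Line 6: ['leaf', 'network'] (min_width=12, slack=2)
Line 7: ['tree', 'time'] (min_width=9, slack=5)
Line 8: ['plate'] (min_width=5, slack=9)
Line 9: ['everything'] (min_width=10, slack=4)
Line 10: ['address'] (min_width=7, slack=7)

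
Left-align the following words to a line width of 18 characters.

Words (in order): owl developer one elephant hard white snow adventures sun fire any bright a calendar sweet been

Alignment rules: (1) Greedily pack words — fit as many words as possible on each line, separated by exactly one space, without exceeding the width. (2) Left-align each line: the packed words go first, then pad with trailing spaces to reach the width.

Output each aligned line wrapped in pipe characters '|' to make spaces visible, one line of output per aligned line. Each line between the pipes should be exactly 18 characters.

Answer: |owl developer one |
|elephant hard     |
|white snow        |
|adventures sun    |
|fire any bright a |
|calendar sweet    |
|been              |

Derivation:
Line 1: ['owl', 'developer', 'one'] (min_width=17, slack=1)
Line 2: ['elephant', 'hard'] (min_width=13, slack=5)
Line 3: ['white', 'snow'] (min_width=10, slack=8)
Line 4: ['adventures', 'sun'] (min_width=14, slack=4)
Line 5: ['fire', 'any', 'bright', 'a'] (min_width=17, slack=1)
Line 6: ['calendar', 'sweet'] (min_width=14, slack=4)
Line 7: ['been'] (min_width=4, slack=14)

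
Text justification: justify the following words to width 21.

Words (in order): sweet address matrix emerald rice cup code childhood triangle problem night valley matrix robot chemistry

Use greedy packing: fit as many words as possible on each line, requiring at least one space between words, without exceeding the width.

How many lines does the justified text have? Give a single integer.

Line 1: ['sweet', 'address', 'matrix'] (min_width=20, slack=1)
Line 2: ['emerald', 'rice', 'cup', 'code'] (min_width=21, slack=0)
Line 3: ['childhood', 'triangle'] (min_width=18, slack=3)
Line 4: ['problem', 'night', 'valley'] (min_width=20, slack=1)
Line 5: ['matrix', 'robot'] (min_width=12, slack=9)
Line 6: ['chemistry'] (min_width=9, slack=12)
Total lines: 6

Answer: 6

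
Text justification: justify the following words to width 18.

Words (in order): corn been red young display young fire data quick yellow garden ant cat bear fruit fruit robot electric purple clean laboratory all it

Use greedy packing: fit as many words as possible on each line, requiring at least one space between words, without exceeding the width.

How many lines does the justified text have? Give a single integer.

Line 1: ['corn', 'been', 'red'] (min_width=13, slack=5)
Line 2: ['young', 'display'] (min_width=13, slack=5)
Line 3: ['young', 'fire', 'data'] (min_width=15, slack=3)
Line 4: ['quick', 'yellow'] (min_width=12, slack=6)
Line 5: ['garden', 'ant', 'cat'] (min_width=14, slack=4)
Line 6: ['bear', 'fruit', 'fruit'] (min_width=16, slack=2)
Line 7: ['robot', 'electric'] (min_width=14, slack=4)
Line 8: ['purple', 'clean'] (min_width=12, slack=6)
Line 9: ['laboratory', 'all', 'it'] (min_width=17, slack=1)
Total lines: 9

Answer: 9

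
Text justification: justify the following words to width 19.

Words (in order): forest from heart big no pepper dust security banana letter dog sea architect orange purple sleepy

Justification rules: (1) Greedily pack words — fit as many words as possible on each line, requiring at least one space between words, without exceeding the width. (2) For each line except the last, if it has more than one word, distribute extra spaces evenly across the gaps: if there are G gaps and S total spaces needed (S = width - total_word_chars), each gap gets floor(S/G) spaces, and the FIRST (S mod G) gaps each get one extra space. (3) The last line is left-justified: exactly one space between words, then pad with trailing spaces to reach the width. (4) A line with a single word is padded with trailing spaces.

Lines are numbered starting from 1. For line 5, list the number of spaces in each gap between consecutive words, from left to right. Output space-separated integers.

Line 1: ['forest', 'from', 'heart'] (min_width=17, slack=2)
Line 2: ['big', 'no', 'pepper', 'dust'] (min_width=18, slack=1)
Line 3: ['security', 'banana'] (min_width=15, slack=4)
Line 4: ['letter', 'dog', 'sea'] (min_width=14, slack=5)
Line 5: ['architect', 'orange'] (min_width=16, slack=3)
Line 6: ['purple', 'sleepy'] (min_width=13, slack=6)

Answer: 4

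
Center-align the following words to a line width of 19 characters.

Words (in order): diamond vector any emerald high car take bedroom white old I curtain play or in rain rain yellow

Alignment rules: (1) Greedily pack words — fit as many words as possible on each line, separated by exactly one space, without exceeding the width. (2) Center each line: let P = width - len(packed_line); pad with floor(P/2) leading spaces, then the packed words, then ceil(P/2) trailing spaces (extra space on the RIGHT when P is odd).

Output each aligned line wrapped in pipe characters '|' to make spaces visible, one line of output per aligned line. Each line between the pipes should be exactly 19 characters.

Answer: |diamond vector any |
| emerald high car  |
|take bedroom white |
|old I curtain play |
|  or in rain rain  |
|      yellow       |

Derivation:
Line 1: ['diamond', 'vector', 'any'] (min_width=18, slack=1)
Line 2: ['emerald', 'high', 'car'] (min_width=16, slack=3)
Line 3: ['take', 'bedroom', 'white'] (min_width=18, slack=1)
Line 4: ['old', 'I', 'curtain', 'play'] (min_width=18, slack=1)
Line 5: ['or', 'in', 'rain', 'rain'] (min_width=15, slack=4)
Line 6: ['yellow'] (min_width=6, slack=13)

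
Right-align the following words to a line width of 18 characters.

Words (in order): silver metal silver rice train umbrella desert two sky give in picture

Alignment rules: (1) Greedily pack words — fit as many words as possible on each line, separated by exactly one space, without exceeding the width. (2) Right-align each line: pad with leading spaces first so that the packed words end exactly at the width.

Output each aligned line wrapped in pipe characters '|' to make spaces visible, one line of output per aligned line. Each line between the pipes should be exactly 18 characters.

Answer: |      silver metal|
| silver rice train|
|   umbrella desert|
|   two sky give in|
|           picture|

Derivation:
Line 1: ['silver', 'metal'] (min_width=12, slack=6)
Line 2: ['silver', 'rice', 'train'] (min_width=17, slack=1)
Line 3: ['umbrella', 'desert'] (min_width=15, slack=3)
Line 4: ['two', 'sky', 'give', 'in'] (min_width=15, slack=3)
Line 5: ['picture'] (min_width=7, slack=11)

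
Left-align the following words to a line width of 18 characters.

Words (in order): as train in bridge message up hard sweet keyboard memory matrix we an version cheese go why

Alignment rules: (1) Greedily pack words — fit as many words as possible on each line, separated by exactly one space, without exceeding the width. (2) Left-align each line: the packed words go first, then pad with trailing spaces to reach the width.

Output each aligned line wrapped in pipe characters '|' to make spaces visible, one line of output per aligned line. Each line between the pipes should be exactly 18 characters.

Line 1: ['as', 'train', 'in', 'bridge'] (min_width=18, slack=0)
Line 2: ['message', 'up', 'hard'] (min_width=15, slack=3)
Line 3: ['sweet', 'keyboard'] (min_width=14, slack=4)
Line 4: ['memory', 'matrix', 'we'] (min_width=16, slack=2)
Line 5: ['an', 'version', 'cheese'] (min_width=17, slack=1)
Line 6: ['go', 'why'] (min_width=6, slack=12)

Answer: |as train in bridge|
|message up hard   |
|sweet keyboard    |
|memory matrix we  |
|an version cheese |
|go why            |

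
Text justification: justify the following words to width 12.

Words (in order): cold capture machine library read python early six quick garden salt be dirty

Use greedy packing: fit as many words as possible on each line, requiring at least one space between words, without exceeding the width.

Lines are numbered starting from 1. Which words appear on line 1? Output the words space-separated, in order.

Answer: cold capture

Derivation:
Line 1: ['cold', 'capture'] (min_width=12, slack=0)
Line 2: ['machine'] (min_width=7, slack=5)
Line 3: ['library', 'read'] (min_width=12, slack=0)
Line 4: ['python', 'early'] (min_width=12, slack=0)
Line 5: ['six', 'quick'] (min_width=9, slack=3)
Line 6: ['garden', 'salt'] (min_width=11, slack=1)
Line 7: ['be', 'dirty'] (min_width=8, slack=4)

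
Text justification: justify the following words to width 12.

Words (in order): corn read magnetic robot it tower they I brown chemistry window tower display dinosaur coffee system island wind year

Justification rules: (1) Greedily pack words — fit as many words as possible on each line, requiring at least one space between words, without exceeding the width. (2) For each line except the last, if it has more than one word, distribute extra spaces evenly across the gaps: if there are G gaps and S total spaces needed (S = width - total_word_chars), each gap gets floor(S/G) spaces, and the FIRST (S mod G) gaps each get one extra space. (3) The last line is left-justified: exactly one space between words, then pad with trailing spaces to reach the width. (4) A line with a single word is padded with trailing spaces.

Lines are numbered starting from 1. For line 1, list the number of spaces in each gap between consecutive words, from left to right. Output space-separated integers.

Line 1: ['corn', 'read'] (min_width=9, slack=3)
Line 2: ['magnetic'] (min_width=8, slack=4)
Line 3: ['robot', 'it'] (min_width=8, slack=4)
Line 4: ['tower', 'they', 'I'] (min_width=12, slack=0)
Line 5: ['brown'] (min_width=5, slack=7)
Line 6: ['chemistry'] (min_width=9, slack=3)
Line 7: ['window', 'tower'] (min_width=12, slack=0)
Line 8: ['display'] (min_width=7, slack=5)
Line 9: ['dinosaur'] (min_width=8, slack=4)
Line 10: ['coffee'] (min_width=6, slack=6)
Line 11: ['system'] (min_width=6, slack=6)
Line 12: ['island', 'wind'] (min_width=11, slack=1)
Line 13: ['year'] (min_width=4, slack=8)

Answer: 4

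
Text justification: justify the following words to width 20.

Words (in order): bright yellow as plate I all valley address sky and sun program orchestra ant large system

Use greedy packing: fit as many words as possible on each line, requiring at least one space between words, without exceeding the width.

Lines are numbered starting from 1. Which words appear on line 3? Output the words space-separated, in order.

Answer: address sky and sun

Derivation:
Line 1: ['bright', 'yellow', 'as'] (min_width=16, slack=4)
Line 2: ['plate', 'I', 'all', 'valley'] (min_width=18, slack=2)
Line 3: ['address', 'sky', 'and', 'sun'] (min_width=19, slack=1)
Line 4: ['program', 'orchestra'] (min_width=17, slack=3)
Line 5: ['ant', 'large', 'system'] (min_width=16, slack=4)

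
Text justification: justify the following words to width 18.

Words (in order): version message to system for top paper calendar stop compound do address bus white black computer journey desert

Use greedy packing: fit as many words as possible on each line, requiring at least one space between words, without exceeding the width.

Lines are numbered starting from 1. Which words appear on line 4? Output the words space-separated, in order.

Answer: stop compound do

Derivation:
Line 1: ['version', 'message', 'to'] (min_width=18, slack=0)
Line 2: ['system', 'for', 'top'] (min_width=14, slack=4)
Line 3: ['paper', 'calendar'] (min_width=14, slack=4)
Line 4: ['stop', 'compound', 'do'] (min_width=16, slack=2)
Line 5: ['address', 'bus', 'white'] (min_width=17, slack=1)
Line 6: ['black', 'computer'] (min_width=14, slack=4)
Line 7: ['journey', 'desert'] (min_width=14, slack=4)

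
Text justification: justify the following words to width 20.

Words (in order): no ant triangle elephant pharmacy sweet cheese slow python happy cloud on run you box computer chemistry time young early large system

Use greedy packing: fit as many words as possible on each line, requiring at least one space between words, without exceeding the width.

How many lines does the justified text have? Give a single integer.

Answer: 8

Derivation:
Line 1: ['no', 'ant', 'triangle'] (min_width=15, slack=5)
Line 2: ['elephant', 'pharmacy'] (min_width=17, slack=3)
Line 3: ['sweet', 'cheese', 'slow'] (min_width=17, slack=3)
Line 4: ['python', 'happy', 'cloud'] (min_width=18, slack=2)
Line 5: ['on', 'run', 'you', 'box'] (min_width=14, slack=6)
Line 6: ['computer', 'chemistry'] (min_width=18, slack=2)
Line 7: ['time', 'young', 'early'] (min_width=16, slack=4)
Line 8: ['large', 'system'] (min_width=12, slack=8)
Total lines: 8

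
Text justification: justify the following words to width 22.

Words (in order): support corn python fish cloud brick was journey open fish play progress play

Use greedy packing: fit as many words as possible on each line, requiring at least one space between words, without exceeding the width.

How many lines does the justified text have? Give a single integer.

Line 1: ['support', 'corn', 'python'] (min_width=19, slack=3)
Line 2: ['fish', 'cloud', 'brick', 'was'] (min_width=20, slack=2)
Line 3: ['journey', 'open', 'fish', 'play'] (min_width=22, slack=0)
Line 4: ['progress', 'play'] (min_width=13, slack=9)
Total lines: 4

Answer: 4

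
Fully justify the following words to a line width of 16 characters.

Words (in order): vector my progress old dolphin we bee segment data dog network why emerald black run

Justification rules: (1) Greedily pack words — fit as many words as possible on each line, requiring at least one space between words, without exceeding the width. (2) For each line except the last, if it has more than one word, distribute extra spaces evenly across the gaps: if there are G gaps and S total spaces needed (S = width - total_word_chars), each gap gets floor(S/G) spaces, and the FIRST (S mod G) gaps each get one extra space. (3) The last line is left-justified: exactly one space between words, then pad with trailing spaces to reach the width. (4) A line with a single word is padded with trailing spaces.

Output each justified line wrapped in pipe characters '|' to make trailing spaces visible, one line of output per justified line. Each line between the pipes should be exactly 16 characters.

Line 1: ['vector', 'my'] (min_width=9, slack=7)
Line 2: ['progress', 'old'] (min_width=12, slack=4)
Line 3: ['dolphin', 'we', 'bee'] (min_width=14, slack=2)
Line 4: ['segment', 'data', 'dog'] (min_width=16, slack=0)
Line 5: ['network', 'why'] (min_width=11, slack=5)
Line 6: ['emerald', 'black'] (min_width=13, slack=3)
Line 7: ['run'] (min_width=3, slack=13)

Answer: |vector        my|
|progress     old|
|dolphin  we  bee|
|segment data dog|
|network      why|
|emerald    black|
|run             |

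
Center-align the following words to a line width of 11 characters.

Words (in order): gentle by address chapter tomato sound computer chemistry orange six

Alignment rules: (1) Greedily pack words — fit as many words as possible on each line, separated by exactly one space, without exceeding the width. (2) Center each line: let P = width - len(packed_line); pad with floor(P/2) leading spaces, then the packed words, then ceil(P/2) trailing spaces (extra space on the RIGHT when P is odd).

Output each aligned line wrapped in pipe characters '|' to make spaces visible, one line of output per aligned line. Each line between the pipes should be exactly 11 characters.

Answer: | gentle by |
|  address  |
|  chapter  |
|  tomato   |
|   sound   |
| computer  |
| chemistry |
|orange six |

Derivation:
Line 1: ['gentle', 'by'] (min_width=9, slack=2)
Line 2: ['address'] (min_width=7, slack=4)
Line 3: ['chapter'] (min_width=7, slack=4)
Line 4: ['tomato'] (min_width=6, slack=5)
Line 5: ['sound'] (min_width=5, slack=6)
Line 6: ['computer'] (min_width=8, slack=3)
Line 7: ['chemistry'] (min_width=9, slack=2)
Line 8: ['orange', 'six'] (min_width=10, slack=1)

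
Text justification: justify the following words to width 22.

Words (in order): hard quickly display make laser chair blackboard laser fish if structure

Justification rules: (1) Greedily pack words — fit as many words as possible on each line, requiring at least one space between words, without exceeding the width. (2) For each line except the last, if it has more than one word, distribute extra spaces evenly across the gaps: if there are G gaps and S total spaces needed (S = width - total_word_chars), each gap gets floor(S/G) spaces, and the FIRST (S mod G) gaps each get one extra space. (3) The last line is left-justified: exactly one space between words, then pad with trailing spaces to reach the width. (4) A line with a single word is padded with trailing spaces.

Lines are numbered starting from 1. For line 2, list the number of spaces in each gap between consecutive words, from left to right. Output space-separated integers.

Line 1: ['hard', 'quickly', 'display'] (min_width=20, slack=2)
Line 2: ['make', 'laser', 'chair'] (min_width=16, slack=6)
Line 3: ['blackboard', 'laser', 'fish'] (min_width=21, slack=1)
Line 4: ['if', 'structure'] (min_width=12, slack=10)

Answer: 4 4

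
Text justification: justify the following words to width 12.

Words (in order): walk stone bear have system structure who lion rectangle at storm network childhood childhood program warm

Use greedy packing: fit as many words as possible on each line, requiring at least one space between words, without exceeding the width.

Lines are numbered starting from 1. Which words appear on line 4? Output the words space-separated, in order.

Line 1: ['walk', 'stone'] (min_width=10, slack=2)
Line 2: ['bear', 'have'] (min_width=9, slack=3)
Line 3: ['system'] (min_width=6, slack=6)
Line 4: ['structure'] (min_width=9, slack=3)
Line 5: ['who', 'lion'] (min_width=8, slack=4)
Line 6: ['rectangle', 'at'] (min_width=12, slack=0)
Line 7: ['storm'] (min_width=5, slack=7)
Line 8: ['network'] (min_width=7, slack=5)
Line 9: ['childhood'] (min_width=9, slack=3)
Line 10: ['childhood'] (min_width=9, slack=3)
Line 11: ['program', 'warm'] (min_width=12, slack=0)

Answer: structure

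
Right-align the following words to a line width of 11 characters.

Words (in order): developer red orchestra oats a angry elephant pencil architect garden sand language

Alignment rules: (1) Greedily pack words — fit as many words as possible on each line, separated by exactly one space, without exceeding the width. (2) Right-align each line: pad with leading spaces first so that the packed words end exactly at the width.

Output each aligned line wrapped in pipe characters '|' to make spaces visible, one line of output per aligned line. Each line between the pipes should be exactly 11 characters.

Line 1: ['developer'] (min_width=9, slack=2)
Line 2: ['red'] (min_width=3, slack=8)
Line 3: ['orchestra'] (min_width=9, slack=2)
Line 4: ['oats', 'a'] (min_width=6, slack=5)
Line 5: ['angry'] (min_width=5, slack=6)
Line 6: ['elephant'] (min_width=8, slack=3)
Line 7: ['pencil'] (min_width=6, slack=5)
Line 8: ['architect'] (min_width=9, slack=2)
Line 9: ['garden', 'sand'] (min_width=11, slack=0)
Line 10: ['language'] (min_width=8, slack=3)

Answer: |  developer|
|        red|
|  orchestra|
|     oats a|
|      angry|
|   elephant|
|     pencil|
|  architect|
|garden sand|
|   language|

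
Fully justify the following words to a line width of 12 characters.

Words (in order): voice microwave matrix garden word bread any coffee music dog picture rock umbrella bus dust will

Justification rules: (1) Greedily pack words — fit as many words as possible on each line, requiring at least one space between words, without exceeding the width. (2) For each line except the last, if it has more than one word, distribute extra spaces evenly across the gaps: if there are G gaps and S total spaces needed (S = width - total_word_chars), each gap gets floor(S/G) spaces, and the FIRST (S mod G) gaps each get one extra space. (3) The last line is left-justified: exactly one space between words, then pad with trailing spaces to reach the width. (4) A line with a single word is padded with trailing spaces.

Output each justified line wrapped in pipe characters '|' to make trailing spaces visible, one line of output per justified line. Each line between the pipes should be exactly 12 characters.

Line 1: ['voice'] (min_width=5, slack=7)
Line 2: ['microwave'] (min_width=9, slack=3)
Line 3: ['matrix'] (min_width=6, slack=6)
Line 4: ['garden', 'word'] (min_width=11, slack=1)
Line 5: ['bread', 'any'] (min_width=9, slack=3)
Line 6: ['coffee', 'music'] (min_width=12, slack=0)
Line 7: ['dog', 'picture'] (min_width=11, slack=1)
Line 8: ['rock'] (min_width=4, slack=8)
Line 9: ['umbrella', 'bus'] (min_width=12, slack=0)
Line 10: ['dust', 'will'] (min_width=9, slack=3)

Answer: |voice       |
|microwave   |
|matrix      |
|garden  word|
|bread    any|
|coffee music|
|dog  picture|
|rock        |
|umbrella bus|
|dust will   |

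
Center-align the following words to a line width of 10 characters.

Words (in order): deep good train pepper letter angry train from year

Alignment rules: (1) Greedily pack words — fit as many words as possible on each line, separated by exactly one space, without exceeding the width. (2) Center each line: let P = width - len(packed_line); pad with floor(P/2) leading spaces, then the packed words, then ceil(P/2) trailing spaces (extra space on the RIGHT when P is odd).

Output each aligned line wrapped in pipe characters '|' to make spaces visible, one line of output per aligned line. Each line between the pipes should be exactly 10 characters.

Line 1: ['deep', 'good'] (min_width=9, slack=1)
Line 2: ['train'] (min_width=5, slack=5)
Line 3: ['pepper'] (min_width=6, slack=4)
Line 4: ['letter'] (min_width=6, slack=4)
Line 5: ['angry'] (min_width=5, slack=5)
Line 6: ['train', 'from'] (min_width=10, slack=0)
Line 7: ['year'] (min_width=4, slack=6)

Answer: |deep good |
|  train   |
|  pepper  |
|  letter  |
|  angry   |
|train from|
|   year   |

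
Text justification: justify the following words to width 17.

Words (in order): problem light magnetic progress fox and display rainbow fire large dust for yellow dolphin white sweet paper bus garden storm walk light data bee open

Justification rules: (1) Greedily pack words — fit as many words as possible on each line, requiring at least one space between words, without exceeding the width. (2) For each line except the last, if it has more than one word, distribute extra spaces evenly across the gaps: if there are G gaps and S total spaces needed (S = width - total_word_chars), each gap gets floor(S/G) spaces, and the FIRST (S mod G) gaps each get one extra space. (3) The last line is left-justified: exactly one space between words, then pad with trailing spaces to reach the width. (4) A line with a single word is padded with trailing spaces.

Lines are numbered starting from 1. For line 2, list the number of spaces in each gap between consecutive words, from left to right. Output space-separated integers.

Line 1: ['problem', 'light'] (min_width=13, slack=4)
Line 2: ['magnetic', 'progress'] (min_width=17, slack=0)
Line 3: ['fox', 'and', 'display'] (min_width=15, slack=2)
Line 4: ['rainbow', 'fire'] (min_width=12, slack=5)
Line 5: ['large', 'dust', 'for'] (min_width=14, slack=3)
Line 6: ['yellow', 'dolphin'] (min_width=14, slack=3)
Line 7: ['white', 'sweet', 'paper'] (min_width=17, slack=0)
Line 8: ['bus', 'garden', 'storm'] (min_width=16, slack=1)
Line 9: ['walk', 'light', 'data'] (min_width=15, slack=2)
Line 10: ['bee', 'open'] (min_width=8, slack=9)

Answer: 1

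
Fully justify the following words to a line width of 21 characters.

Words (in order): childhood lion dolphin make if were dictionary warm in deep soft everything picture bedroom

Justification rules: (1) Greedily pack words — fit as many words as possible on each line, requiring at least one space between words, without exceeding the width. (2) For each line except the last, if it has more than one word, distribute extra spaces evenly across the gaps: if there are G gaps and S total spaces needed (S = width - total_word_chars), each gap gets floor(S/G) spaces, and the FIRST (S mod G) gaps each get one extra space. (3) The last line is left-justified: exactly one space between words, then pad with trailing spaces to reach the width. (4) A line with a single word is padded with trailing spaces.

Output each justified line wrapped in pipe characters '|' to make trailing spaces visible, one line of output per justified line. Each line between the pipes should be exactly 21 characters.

Line 1: ['childhood', 'lion'] (min_width=14, slack=7)
Line 2: ['dolphin', 'make', 'if', 'were'] (min_width=20, slack=1)
Line 3: ['dictionary', 'warm', 'in'] (min_width=18, slack=3)
Line 4: ['deep', 'soft', 'everything'] (min_width=20, slack=1)
Line 5: ['picture', 'bedroom'] (min_width=15, slack=6)

Answer: |childhood        lion|
|dolphin  make if were|
|dictionary   warm  in|
|deep  soft everything|
|picture bedroom      |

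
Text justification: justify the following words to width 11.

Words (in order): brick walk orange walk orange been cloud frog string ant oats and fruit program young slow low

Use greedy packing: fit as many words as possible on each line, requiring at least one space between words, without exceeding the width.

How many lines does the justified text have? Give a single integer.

Answer: 10

Derivation:
Line 1: ['brick', 'walk'] (min_width=10, slack=1)
Line 2: ['orange', 'walk'] (min_width=11, slack=0)
Line 3: ['orange', 'been'] (min_width=11, slack=0)
Line 4: ['cloud', 'frog'] (min_width=10, slack=1)
Line 5: ['string', 'ant'] (min_width=10, slack=1)
Line 6: ['oats', 'and'] (min_width=8, slack=3)
Line 7: ['fruit'] (min_width=5, slack=6)
Line 8: ['program'] (min_width=7, slack=4)
Line 9: ['young', 'slow'] (min_width=10, slack=1)
Line 10: ['low'] (min_width=3, slack=8)
Total lines: 10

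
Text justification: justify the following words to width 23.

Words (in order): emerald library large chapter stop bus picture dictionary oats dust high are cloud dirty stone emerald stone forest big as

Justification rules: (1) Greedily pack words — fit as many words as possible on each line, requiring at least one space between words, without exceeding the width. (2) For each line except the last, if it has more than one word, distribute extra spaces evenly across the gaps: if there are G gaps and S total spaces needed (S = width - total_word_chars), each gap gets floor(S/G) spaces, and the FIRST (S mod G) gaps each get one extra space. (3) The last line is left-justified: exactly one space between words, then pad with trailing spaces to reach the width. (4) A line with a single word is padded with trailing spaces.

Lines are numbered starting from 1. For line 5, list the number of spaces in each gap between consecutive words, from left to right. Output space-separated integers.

Answer: 3 3

Derivation:
Line 1: ['emerald', 'library', 'large'] (min_width=21, slack=2)
Line 2: ['chapter', 'stop', 'bus'] (min_width=16, slack=7)
Line 3: ['picture', 'dictionary', 'oats'] (min_width=23, slack=0)
Line 4: ['dust', 'high', 'are', 'cloud'] (min_width=19, slack=4)
Line 5: ['dirty', 'stone', 'emerald'] (min_width=19, slack=4)
Line 6: ['stone', 'forest', 'big', 'as'] (min_width=19, slack=4)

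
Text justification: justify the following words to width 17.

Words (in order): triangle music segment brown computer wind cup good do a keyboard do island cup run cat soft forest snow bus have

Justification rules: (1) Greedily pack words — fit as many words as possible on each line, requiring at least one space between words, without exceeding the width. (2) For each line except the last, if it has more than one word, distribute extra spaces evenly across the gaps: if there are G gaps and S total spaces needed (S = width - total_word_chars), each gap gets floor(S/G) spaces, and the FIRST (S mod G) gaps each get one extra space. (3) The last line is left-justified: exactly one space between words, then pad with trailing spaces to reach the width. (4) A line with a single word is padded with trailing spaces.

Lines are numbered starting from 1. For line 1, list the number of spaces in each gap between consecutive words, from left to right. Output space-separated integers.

Answer: 4

Derivation:
Line 1: ['triangle', 'music'] (min_width=14, slack=3)
Line 2: ['segment', 'brown'] (min_width=13, slack=4)
Line 3: ['computer', 'wind', 'cup'] (min_width=17, slack=0)
Line 4: ['good', 'do', 'a'] (min_width=9, slack=8)
Line 5: ['keyboard', 'do'] (min_width=11, slack=6)
Line 6: ['island', 'cup', 'run'] (min_width=14, slack=3)
Line 7: ['cat', 'soft', 'forest'] (min_width=15, slack=2)
Line 8: ['snow', 'bus', 'have'] (min_width=13, slack=4)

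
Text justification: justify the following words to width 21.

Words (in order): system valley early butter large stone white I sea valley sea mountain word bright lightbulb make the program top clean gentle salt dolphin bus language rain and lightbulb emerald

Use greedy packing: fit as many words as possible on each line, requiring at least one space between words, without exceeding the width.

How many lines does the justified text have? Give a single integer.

Answer: 9

Derivation:
Line 1: ['system', 'valley', 'early'] (min_width=19, slack=2)
Line 2: ['butter', 'large', 'stone'] (min_width=18, slack=3)
Line 3: ['white', 'I', 'sea', 'valley'] (min_width=18, slack=3)
Line 4: ['sea', 'mountain', 'word'] (min_width=17, slack=4)
Line 5: ['bright', 'lightbulb', 'make'] (min_width=21, slack=0)
Line 6: ['the', 'program', 'top', 'clean'] (min_width=21, slack=0)
Line 7: ['gentle', 'salt', 'dolphin'] (min_width=19, slack=2)
Line 8: ['bus', 'language', 'rain', 'and'] (min_width=21, slack=0)
Line 9: ['lightbulb', 'emerald'] (min_width=17, slack=4)
Total lines: 9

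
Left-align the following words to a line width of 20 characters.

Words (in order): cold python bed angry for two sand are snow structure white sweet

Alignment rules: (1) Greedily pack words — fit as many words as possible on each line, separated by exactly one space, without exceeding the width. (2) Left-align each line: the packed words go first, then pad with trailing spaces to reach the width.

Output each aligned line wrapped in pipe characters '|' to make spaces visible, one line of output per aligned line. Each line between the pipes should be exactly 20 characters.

Line 1: ['cold', 'python', 'bed'] (min_width=15, slack=5)
Line 2: ['angry', 'for', 'two', 'sand'] (min_width=18, slack=2)
Line 3: ['are', 'snow', 'structure'] (min_width=18, slack=2)
Line 4: ['white', 'sweet'] (min_width=11, slack=9)

Answer: |cold python bed     |
|angry for two sand  |
|are snow structure  |
|white sweet         |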